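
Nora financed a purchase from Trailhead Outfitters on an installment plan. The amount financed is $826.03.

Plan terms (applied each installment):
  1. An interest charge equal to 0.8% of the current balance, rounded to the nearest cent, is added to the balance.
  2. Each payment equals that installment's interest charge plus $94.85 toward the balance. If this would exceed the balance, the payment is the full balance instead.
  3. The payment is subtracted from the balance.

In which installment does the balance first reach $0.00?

9

# | Opening | Interest | Payment | End bal
1 | $826.03 | $6.61 | $101.46 | $731.18
2 | $731.18 | $5.85 | $100.70 | $636.33
3 | $636.33 | $5.09 | $99.94 | $541.48
4 | $541.48 | $4.33 | $99.18 | $446.63
5 | $446.63 | $3.57 | $98.42 | $351.78
6 | $351.78 | $2.81 | $97.66 | $256.93
7 | $256.93 | $2.06 | $96.91 | $162.08
8 | $162.08 | $1.30 | $96.15 | $67.23
9 | $67.23 | $0.54 | $67.77 | $0.00
Balance reaches $0.00 in installment 9.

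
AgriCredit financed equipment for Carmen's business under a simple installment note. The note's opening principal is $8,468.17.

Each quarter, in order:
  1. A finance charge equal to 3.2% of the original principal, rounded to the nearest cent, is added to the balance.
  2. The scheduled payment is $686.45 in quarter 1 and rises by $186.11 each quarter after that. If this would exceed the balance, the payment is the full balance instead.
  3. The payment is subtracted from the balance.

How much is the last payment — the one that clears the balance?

$1,922.55

Quarter 1: $8,468.17 +$270.98 interest = $8,739.15; pay $686.45 → $8,052.70
Quarter 2: $8,052.70 +$270.98 interest = $8,323.68; pay $872.56 → $7,451.12
Quarter 3: $7,451.12 +$270.98 interest = $7,722.10; pay $1,058.67 → $6,663.43
Quarter 4: $6,663.43 +$270.98 interest = $6,934.41; pay $1,244.78 → $5,689.63
Quarter 5: $5,689.63 +$270.98 interest = $5,960.61; pay $1,430.89 → $4,529.72
Quarter 6: $4,529.72 +$270.98 interest = $4,800.70; pay $1,617.00 → $3,183.70
Quarter 7: $3,183.70 +$270.98 interest = $3,454.68; pay $1,803.11 → $1,651.57
Quarter 8: $1,651.57 +$270.98 interest = $1,922.55; pay $1,922.55 → $0.00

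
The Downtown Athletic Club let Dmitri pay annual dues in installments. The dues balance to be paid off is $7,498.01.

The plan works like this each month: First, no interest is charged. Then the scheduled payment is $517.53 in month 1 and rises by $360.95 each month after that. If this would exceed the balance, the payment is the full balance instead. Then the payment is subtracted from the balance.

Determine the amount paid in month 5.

$1,961.33

# | Opening | Payment | End bal
1 | $7,498.01 | $517.53 | $6,980.48
2 | $6,980.48 | $878.48 | $6,102.00
3 | $6,102.00 | $1,239.43 | $4,862.57
4 | $4,862.57 | $1,600.38 | $3,262.19
5 | $3,262.19 | $1,961.33 | $1,300.86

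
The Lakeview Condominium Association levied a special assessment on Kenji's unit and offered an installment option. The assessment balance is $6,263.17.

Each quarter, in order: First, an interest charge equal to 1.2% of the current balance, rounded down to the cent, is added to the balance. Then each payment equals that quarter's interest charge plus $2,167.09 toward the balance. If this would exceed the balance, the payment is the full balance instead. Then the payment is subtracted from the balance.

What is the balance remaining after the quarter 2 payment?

$1,928.99

# | Opening | Interest | Payment | End bal
1 | $6,263.17 | $75.15 | $2,242.24 | $4,096.08
2 | $4,096.08 | $49.15 | $2,216.24 | $1,928.99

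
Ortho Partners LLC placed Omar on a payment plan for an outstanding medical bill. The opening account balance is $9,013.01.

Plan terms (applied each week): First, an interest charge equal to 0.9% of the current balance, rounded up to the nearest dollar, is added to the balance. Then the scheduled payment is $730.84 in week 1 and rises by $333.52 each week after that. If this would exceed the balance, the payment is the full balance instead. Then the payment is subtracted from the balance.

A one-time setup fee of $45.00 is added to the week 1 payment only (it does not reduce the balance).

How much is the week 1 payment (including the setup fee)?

$775.84

# | Opening | Interest | Payment | Fee | End bal
1 | $9,013.01 | $82.00 | $730.84 | $45.00 | $8,364.17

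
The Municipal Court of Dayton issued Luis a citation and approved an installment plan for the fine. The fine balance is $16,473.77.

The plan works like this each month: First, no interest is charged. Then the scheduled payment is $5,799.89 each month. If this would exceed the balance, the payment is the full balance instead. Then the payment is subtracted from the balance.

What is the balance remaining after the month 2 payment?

Month 1: opening $16,473.77; payment $5,799.89; balance $10,673.88
Month 2: opening $10,673.88; payment $5,799.89; balance $4,873.99

$4,873.99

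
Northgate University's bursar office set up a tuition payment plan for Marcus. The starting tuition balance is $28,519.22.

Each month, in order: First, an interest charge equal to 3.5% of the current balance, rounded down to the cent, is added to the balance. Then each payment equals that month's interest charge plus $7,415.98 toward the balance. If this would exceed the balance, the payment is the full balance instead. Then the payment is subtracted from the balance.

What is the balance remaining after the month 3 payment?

$6,271.28

Month 1: opening $28,519.22; interest $998.17 → $29,517.39; payment $8,414.15; balance $21,103.24
Month 2: opening $21,103.24; interest $738.61 → $21,841.85; payment $8,154.59; balance $13,687.26
Month 3: opening $13,687.26; interest $479.05 → $14,166.31; payment $7,895.03; balance $6,271.28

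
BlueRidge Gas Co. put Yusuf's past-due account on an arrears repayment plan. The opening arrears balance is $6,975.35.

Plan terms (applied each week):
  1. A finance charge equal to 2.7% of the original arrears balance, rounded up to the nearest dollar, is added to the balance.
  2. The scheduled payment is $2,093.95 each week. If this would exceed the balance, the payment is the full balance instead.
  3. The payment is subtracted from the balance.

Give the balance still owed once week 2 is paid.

$3,165.45

Week 1: opening $6,975.35; interest $189.00 → $7,164.35; payment $2,093.95; balance $5,070.40
Week 2: opening $5,070.40; interest $189.00 → $5,259.40; payment $2,093.95; balance $3,165.45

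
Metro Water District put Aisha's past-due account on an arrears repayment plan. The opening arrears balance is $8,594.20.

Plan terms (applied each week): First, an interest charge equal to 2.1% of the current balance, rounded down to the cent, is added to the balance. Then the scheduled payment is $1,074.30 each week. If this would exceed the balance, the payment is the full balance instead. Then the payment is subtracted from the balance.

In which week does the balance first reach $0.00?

9

# | Opening | Interest | Payment | End bal
1 | $8,594.20 | $180.47 | $1,074.30 | $7,700.37
2 | $7,700.37 | $161.70 | $1,074.30 | $6,787.77
3 | $6,787.77 | $142.54 | $1,074.30 | $5,856.01
4 | $5,856.01 | $122.97 | $1,074.30 | $4,904.68
5 | $4,904.68 | $102.99 | $1,074.30 | $3,933.37
6 | $3,933.37 | $82.60 | $1,074.30 | $2,941.67
7 | $2,941.67 | $61.77 | $1,074.30 | $1,929.14
8 | $1,929.14 | $40.51 | $1,074.30 | $895.35
9 | $895.35 | $18.80 | $914.15 | $0.00
Balance reaches $0.00 in week 9.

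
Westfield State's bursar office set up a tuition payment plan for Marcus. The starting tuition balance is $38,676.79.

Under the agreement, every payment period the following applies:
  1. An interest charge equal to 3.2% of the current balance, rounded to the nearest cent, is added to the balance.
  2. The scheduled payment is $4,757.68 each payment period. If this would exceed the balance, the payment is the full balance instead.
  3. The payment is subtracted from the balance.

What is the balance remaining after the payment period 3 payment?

Payment period 1: opening $38,676.79; interest $1,237.66 → $39,914.45; payment $4,757.68; balance $35,156.77
Payment period 2: opening $35,156.77; interest $1,125.02 → $36,281.79; payment $4,757.68; balance $31,524.11
Payment period 3: opening $31,524.11; interest $1,008.77 → $32,532.88; payment $4,757.68; balance $27,775.20

$27,775.20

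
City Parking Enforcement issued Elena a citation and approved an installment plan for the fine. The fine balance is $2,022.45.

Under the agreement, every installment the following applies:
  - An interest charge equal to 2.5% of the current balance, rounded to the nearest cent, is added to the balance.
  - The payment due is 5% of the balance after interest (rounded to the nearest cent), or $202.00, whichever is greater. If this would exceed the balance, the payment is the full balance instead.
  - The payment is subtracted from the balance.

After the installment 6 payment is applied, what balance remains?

Installment 1: opening $2,022.45; interest $50.56 → $2,073.01; payment $202.00; balance $1,871.01
Installment 2: opening $1,871.01; interest $46.78 → $1,917.79; payment $202.00; balance $1,715.79
Installment 3: opening $1,715.79; interest $42.89 → $1,758.68; payment $202.00; balance $1,556.68
Installment 4: opening $1,556.68; interest $38.92 → $1,595.60; payment $202.00; balance $1,393.60
Installment 5: opening $1,393.60; interest $34.84 → $1,428.44; payment $202.00; balance $1,226.44
Installment 6: opening $1,226.44; interest $30.66 → $1,257.10; payment $202.00; balance $1,055.10

$1,055.10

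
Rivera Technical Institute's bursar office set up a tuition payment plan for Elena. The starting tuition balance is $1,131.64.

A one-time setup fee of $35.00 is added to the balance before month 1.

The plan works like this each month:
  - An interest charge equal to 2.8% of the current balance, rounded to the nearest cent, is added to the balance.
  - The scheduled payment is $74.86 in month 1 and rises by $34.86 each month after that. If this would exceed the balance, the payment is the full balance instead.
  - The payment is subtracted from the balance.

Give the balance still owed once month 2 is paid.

$1,046.21

Month 1: $1,166.64 +$32.67 interest = $1,199.31; pay $74.86 → $1,124.45
Month 2: $1,124.45 +$31.48 interest = $1,155.93; pay $109.72 → $1,046.21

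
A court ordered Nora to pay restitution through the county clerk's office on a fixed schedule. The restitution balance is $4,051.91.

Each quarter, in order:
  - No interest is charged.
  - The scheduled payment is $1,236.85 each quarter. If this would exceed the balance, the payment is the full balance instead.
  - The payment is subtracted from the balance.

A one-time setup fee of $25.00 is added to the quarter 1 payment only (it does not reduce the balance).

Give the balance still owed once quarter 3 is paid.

$341.36

Quarter 1: $4,051.91 − $1,236.85 (+ $25.00 fee) → $2,815.06
Quarter 2: $2,815.06 − $1,236.85 → $1,578.21
Quarter 3: $1,578.21 − $1,236.85 → $341.36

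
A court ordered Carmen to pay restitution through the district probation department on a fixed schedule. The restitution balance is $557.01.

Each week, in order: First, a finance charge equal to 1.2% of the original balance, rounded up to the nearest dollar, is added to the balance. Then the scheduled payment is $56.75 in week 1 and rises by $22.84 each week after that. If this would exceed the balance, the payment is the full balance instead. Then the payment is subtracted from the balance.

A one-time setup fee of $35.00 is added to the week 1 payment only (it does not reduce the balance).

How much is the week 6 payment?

# | Opening | Interest | Payment | Fee | End bal
1 | $557.01 | $7.00 | $56.75 | $35.00 | $507.26
2 | $507.26 | $7.00 | $79.59 | — | $434.67
3 | $434.67 | $7.00 | $102.43 | — | $339.24
4 | $339.24 | $7.00 | $125.27 | — | $220.97
5 | $220.97 | $7.00 | $148.11 | — | $79.86
6 | $79.86 | $7.00 | $86.86 | — | $0.00

$86.86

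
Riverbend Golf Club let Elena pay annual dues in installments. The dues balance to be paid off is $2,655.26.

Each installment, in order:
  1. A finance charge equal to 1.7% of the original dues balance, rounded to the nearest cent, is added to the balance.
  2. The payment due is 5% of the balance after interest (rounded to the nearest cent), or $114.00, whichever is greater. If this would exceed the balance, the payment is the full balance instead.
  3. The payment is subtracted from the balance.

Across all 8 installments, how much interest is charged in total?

Installment 1: $2,655.26 +$45.14 interest = $2,700.40; pay $135.02 → $2,565.38
Installment 2: $2,565.38 +$45.14 interest = $2,610.52; pay $130.53 → $2,479.99
Installment 3: $2,479.99 +$45.14 interest = $2,525.13; pay $126.26 → $2,398.87
Installment 4: $2,398.87 +$45.14 interest = $2,444.01; pay $122.20 → $2,321.81
Installment 5: $2,321.81 +$45.14 interest = $2,366.95; pay $118.35 → $2,248.60
Installment 6: $2,248.60 +$45.14 interest = $2,293.74; pay $114.69 → $2,179.05
Installment 7: $2,179.05 +$45.14 interest = $2,224.19; pay $114.00 → $2,110.19
Installment 8: $2,110.19 +$45.14 interest = $2,155.33; pay $114.00 → $2,041.33
Total interest: $45.14 + $45.14 + $45.14 + $45.14 + $45.14 + $45.14 + $45.14 + $45.14 = $361.12

$361.12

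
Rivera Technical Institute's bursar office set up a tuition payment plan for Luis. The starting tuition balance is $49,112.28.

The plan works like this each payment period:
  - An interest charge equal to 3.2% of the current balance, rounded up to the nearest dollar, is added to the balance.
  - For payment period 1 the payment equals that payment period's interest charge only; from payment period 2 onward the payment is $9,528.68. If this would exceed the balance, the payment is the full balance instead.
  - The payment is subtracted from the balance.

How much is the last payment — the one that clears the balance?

# | Opening | Interest | Payment | End bal
1 | $49,112.28 | $1,572.00 | $1,572.00 | $49,112.28
2 | $49,112.28 | $1,572.00 | $9,528.68 | $41,155.60
3 | $41,155.60 | $1,317.00 | $9,528.68 | $32,943.92
4 | $32,943.92 | $1,055.00 | $9,528.68 | $24,470.24
5 | $24,470.24 | $784.00 | $9,528.68 | $15,725.56
6 | $15,725.56 | $504.00 | $9,528.68 | $6,700.88
7 | $6,700.88 | $215.00 | $6,915.88 | $0.00

$6,915.88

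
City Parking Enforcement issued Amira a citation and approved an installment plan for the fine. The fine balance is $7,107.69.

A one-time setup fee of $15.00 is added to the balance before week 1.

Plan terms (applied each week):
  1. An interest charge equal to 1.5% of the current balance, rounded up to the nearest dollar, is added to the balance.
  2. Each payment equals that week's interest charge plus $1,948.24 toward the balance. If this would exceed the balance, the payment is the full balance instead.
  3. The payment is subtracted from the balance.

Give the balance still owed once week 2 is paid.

$3,226.21

Week 1: opening $7,122.69; interest $107.00 → $7,229.69; payment $2,055.24; balance $5,174.45
Week 2: opening $5,174.45; interest $78.00 → $5,252.45; payment $2,026.24; balance $3,226.21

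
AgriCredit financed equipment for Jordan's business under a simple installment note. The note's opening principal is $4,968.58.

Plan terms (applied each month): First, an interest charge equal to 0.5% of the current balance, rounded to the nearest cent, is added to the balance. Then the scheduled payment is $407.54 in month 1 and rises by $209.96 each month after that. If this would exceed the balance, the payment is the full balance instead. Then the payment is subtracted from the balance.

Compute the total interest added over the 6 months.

# | Opening | Interest | Payment | End bal
1 | $4,968.58 | $24.84 | $407.54 | $4,585.88
2 | $4,585.88 | $22.93 | $617.50 | $3,991.31
3 | $3,991.31 | $19.96 | $827.46 | $3,183.81
4 | $3,183.81 | $15.92 | $1,037.42 | $2,162.31
5 | $2,162.31 | $10.81 | $1,247.38 | $925.74
6 | $925.74 | $4.63 | $930.37 | $0.00
Total interest: $24.84 + $22.93 + $19.96 + $15.92 + $10.81 + $4.63 = $99.09

$99.09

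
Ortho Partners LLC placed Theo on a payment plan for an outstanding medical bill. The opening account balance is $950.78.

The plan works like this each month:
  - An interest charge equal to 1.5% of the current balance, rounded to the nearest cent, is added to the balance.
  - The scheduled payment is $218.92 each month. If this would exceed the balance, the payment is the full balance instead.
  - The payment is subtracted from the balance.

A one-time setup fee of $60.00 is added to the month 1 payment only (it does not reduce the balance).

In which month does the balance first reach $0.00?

Month 1: $950.78 +$14.26 interest = $965.04; pay $218.92 (+ $60.00 fee) → $746.12
Month 2: $746.12 +$11.19 interest = $757.31; pay $218.92 → $538.39
Month 3: $538.39 +$8.08 interest = $546.47; pay $218.92 → $327.55
Month 4: $327.55 +$4.91 interest = $332.46; pay $218.92 → $113.54
Month 5: $113.54 +$1.70 interest = $115.24; pay $115.24 → $0.00
Balance reaches $0.00 in month 5.

5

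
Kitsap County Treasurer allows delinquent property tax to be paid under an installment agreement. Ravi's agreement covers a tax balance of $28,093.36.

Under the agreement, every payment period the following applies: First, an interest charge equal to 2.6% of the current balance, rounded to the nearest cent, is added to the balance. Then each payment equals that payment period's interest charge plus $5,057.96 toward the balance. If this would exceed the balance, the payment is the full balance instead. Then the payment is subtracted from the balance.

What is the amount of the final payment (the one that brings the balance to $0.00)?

$2,876.45

# | Opening | Interest | Payment | End bal
1 | $28,093.36 | $730.43 | $5,788.39 | $23,035.40
2 | $23,035.40 | $598.92 | $5,656.88 | $17,977.44
3 | $17,977.44 | $467.41 | $5,525.37 | $12,919.48
4 | $12,919.48 | $335.91 | $5,393.87 | $7,861.52
5 | $7,861.52 | $204.40 | $5,262.36 | $2,803.56
6 | $2,803.56 | $72.89 | $2,876.45 | $0.00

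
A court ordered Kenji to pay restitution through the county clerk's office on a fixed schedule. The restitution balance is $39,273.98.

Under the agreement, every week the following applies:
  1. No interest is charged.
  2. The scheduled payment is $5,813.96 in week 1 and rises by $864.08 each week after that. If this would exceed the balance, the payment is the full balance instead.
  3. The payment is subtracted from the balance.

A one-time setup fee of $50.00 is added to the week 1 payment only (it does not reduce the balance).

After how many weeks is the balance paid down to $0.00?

6

Week 1: opening $39,273.98; payment $5,813.96 (+ $50.00 fee); balance $33,460.02
Week 2: opening $33,460.02; payment $6,678.04; balance $26,781.98
Week 3: opening $26,781.98; payment $7,542.12; balance $19,239.86
Week 4: opening $19,239.86; payment $8,406.20; balance $10,833.66
Week 5: opening $10,833.66; payment $9,270.28; balance $1,563.38
Week 6: opening $1,563.38; payment $1,563.38; balance $0.00
Balance reaches $0.00 in week 6.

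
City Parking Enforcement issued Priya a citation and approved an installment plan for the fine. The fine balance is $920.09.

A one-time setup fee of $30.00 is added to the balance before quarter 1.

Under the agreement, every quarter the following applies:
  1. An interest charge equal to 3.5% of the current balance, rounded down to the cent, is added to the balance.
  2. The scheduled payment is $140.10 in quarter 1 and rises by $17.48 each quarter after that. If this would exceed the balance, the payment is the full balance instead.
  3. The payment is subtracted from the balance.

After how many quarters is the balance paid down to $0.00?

Quarter 1: opening $950.09; interest $33.25 → $983.34; payment $140.10; balance $843.24
Quarter 2: opening $843.24; interest $29.51 → $872.75; payment $157.58; balance $715.17
Quarter 3: opening $715.17; interest $25.03 → $740.20; payment $175.06; balance $565.14
Quarter 4: opening $565.14; interest $19.77 → $584.91; payment $192.54; balance $392.37
Quarter 5: opening $392.37; interest $13.73 → $406.10; payment $210.02; balance $196.08
Quarter 6: opening $196.08; interest $6.86 → $202.94; payment $202.94; balance $0.00
Balance reaches $0.00 in quarter 6.

6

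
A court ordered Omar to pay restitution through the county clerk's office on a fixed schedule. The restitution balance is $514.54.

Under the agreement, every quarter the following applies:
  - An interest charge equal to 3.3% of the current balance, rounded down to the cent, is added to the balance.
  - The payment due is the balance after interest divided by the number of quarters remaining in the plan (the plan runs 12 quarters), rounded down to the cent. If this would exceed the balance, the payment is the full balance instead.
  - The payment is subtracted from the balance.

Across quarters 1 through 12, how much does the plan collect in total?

Quarter 1: $514.54 +$16.97 interest = $531.51; pay $44.29 → $487.22
Quarter 2: $487.22 +$16.07 interest = $503.29; pay $45.75 → $457.54
Quarter 3: $457.54 +$15.09 interest = $472.63; pay $47.26 → $425.37
Quarter 4: $425.37 +$14.03 interest = $439.40; pay $48.82 → $390.58
Quarter 5: $390.58 +$12.88 interest = $403.46; pay $50.43 → $353.03
Quarter 6: $353.03 +$11.64 interest = $364.67; pay $52.09 → $312.58
Quarter 7: $312.58 +$10.31 interest = $322.89; pay $53.81 → $269.08
Quarter 8: $269.08 +$8.87 interest = $277.95; pay $55.59 → $222.36
Quarter 9: $222.36 +$7.33 interest = $229.69; pay $57.42 → $172.27
Quarter 10: $172.27 +$5.68 interest = $177.95; pay $59.31 → $118.64
Quarter 11: $118.64 +$3.91 interest = $122.55; pay $61.27 → $61.28
Quarter 12: $61.28 +$2.02 interest = $63.30; pay $63.30 → $0.00
Total paid: $639.34

$639.34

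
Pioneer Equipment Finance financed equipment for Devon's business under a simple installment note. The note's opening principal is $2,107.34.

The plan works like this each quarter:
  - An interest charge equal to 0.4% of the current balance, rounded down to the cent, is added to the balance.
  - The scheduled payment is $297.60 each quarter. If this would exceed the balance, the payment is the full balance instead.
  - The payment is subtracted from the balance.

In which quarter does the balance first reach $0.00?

8

Quarter 1: $2,107.34 +$8.42 interest = $2,115.76; pay $297.60 → $1,818.16
Quarter 2: $1,818.16 +$7.27 interest = $1,825.43; pay $297.60 → $1,527.83
Quarter 3: $1,527.83 +$6.11 interest = $1,533.94; pay $297.60 → $1,236.34
Quarter 4: $1,236.34 +$4.94 interest = $1,241.28; pay $297.60 → $943.68
Quarter 5: $943.68 +$3.77 interest = $947.45; pay $297.60 → $649.85
Quarter 6: $649.85 +$2.59 interest = $652.44; pay $297.60 → $354.84
Quarter 7: $354.84 +$1.41 interest = $356.25; pay $297.60 → $58.65
Quarter 8: $58.65 +$0.23 interest = $58.88; pay $58.88 → $0.00
Balance reaches $0.00 in quarter 8.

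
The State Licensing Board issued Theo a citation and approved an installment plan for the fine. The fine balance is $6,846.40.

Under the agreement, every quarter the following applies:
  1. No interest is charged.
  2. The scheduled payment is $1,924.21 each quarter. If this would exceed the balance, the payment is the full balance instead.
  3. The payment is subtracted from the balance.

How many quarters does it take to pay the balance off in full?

Quarter 1: opening $6,846.40; payment $1,924.21; balance $4,922.19
Quarter 2: opening $4,922.19; payment $1,924.21; balance $2,997.98
Quarter 3: opening $2,997.98; payment $1,924.21; balance $1,073.77
Quarter 4: opening $1,073.77; payment $1,073.77; balance $0.00
Balance reaches $0.00 in quarter 4.

4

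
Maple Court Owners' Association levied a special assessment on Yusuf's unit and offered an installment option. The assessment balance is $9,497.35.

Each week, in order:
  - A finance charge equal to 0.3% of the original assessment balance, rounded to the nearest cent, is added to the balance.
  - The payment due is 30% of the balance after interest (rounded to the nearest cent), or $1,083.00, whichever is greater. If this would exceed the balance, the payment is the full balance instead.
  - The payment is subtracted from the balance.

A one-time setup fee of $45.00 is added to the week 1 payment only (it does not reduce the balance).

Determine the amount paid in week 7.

$166.23

Week 1: opening $9,497.35; interest $28.49 → $9,525.84; payment $2,857.75 (+ $45.00 fee); balance $6,668.09
Week 2: opening $6,668.09; interest $28.49 → $6,696.58; payment $2,008.97; balance $4,687.61
Week 3: opening $4,687.61; interest $28.49 → $4,716.10; payment $1,414.83; balance $3,301.27
Week 4: opening $3,301.27; interest $28.49 → $3,329.76; payment $1,083.00; balance $2,246.76
Week 5: opening $2,246.76; interest $28.49 → $2,275.25; payment $1,083.00; balance $1,192.25
Week 6: opening $1,192.25; interest $28.49 → $1,220.74; payment $1,083.00; balance $137.74
Week 7: opening $137.74; interest $28.49 → $166.23; payment $166.23; balance $0.00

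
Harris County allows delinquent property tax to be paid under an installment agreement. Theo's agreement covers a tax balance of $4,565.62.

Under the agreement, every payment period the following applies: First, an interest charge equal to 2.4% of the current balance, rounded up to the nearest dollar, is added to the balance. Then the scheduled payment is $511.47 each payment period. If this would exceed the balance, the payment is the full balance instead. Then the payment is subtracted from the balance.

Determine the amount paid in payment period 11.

$92.92

Payment period 1: $4,565.62 +$110.00 interest = $4,675.62; pay $511.47 → $4,164.15
Payment period 2: $4,164.15 +$100.00 interest = $4,264.15; pay $511.47 → $3,752.68
Payment period 3: $3,752.68 +$91.00 interest = $3,843.68; pay $511.47 → $3,332.21
Payment period 4: $3,332.21 +$80.00 interest = $3,412.21; pay $511.47 → $2,900.74
Payment period 5: $2,900.74 +$70.00 interest = $2,970.74; pay $511.47 → $2,459.27
Payment period 6: $2,459.27 +$60.00 interest = $2,519.27; pay $511.47 → $2,007.80
Payment period 7: $2,007.80 +$49.00 interest = $2,056.80; pay $511.47 → $1,545.33
Payment period 8: $1,545.33 +$38.00 interest = $1,583.33; pay $511.47 → $1,071.86
Payment period 9: $1,071.86 +$26.00 interest = $1,097.86; pay $511.47 → $586.39
Payment period 10: $586.39 +$15.00 interest = $601.39; pay $511.47 → $89.92
Payment period 11: $89.92 +$3.00 interest = $92.92; pay $92.92 → $0.00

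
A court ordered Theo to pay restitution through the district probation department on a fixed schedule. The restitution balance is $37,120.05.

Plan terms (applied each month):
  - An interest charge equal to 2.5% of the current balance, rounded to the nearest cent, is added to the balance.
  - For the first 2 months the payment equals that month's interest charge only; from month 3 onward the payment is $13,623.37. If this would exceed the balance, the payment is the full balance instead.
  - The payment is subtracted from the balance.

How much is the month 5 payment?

Month 1: opening $37,120.05; interest $928.00 → $38,048.05; payment $928.00; balance $37,120.05
Month 2: opening $37,120.05; interest $928.00 → $38,048.05; payment $928.00; balance $37,120.05
Month 3: opening $37,120.05; interest $928.00 → $38,048.05; payment $13,623.37; balance $24,424.68
Month 4: opening $24,424.68; interest $610.62 → $25,035.30; payment $13,623.37; balance $11,411.93
Month 5: opening $11,411.93; interest $285.30 → $11,697.23; payment $11,697.23; balance $0.00

$11,697.23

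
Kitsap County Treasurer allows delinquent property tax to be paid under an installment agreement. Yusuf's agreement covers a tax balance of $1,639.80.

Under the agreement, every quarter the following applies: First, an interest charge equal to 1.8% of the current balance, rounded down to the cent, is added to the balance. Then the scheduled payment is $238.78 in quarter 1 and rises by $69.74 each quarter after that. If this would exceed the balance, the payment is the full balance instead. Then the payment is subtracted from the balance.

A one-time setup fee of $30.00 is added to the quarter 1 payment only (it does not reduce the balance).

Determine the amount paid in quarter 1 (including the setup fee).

Quarter 1: $1,639.80 +$29.51 interest = $1,669.31; pay $238.78 (+ $30.00 fee) → $1,430.53

$268.78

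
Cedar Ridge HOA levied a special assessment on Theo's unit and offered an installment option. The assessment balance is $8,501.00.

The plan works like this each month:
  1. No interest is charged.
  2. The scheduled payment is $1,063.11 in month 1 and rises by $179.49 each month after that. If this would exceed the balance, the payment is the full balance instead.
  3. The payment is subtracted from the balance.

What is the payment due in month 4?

Month 1: opening $8,501.00; payment $1,063.11; balance $7,437.89
Month 2: opening $7,437.89; payment $1,242.60; balance $6,195.29
Month 3: opening $6,195.29; payment $1,422.09; balance $4,773.20
Month 4: opening $4,773.20; payment $1,601.58; balance $3,171.62

$1,601.58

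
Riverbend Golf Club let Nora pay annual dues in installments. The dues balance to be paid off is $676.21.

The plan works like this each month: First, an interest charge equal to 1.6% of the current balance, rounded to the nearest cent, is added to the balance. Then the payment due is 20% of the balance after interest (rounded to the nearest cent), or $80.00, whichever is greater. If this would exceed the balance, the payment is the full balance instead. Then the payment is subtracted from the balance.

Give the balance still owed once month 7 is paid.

# | Opening | Interest | Payment | End bal
1 | $676.21 | $10.82 | $137.41 | $549.62
2 | $549.62 | $8.79 | $111.68 | $446.73
3 | $446.73 | $7.15 | $90.78 | $363.10
4 | $363.10 | $5.81 | $80.00 | $288.91
5 | $288.91 | $4.62 | $80.00 | $213.53
6 | $213.53 | $3.42 | $80.00 | $136.95
7 | $136.95 | $2.19 | $80.00 | $59.14

$59.14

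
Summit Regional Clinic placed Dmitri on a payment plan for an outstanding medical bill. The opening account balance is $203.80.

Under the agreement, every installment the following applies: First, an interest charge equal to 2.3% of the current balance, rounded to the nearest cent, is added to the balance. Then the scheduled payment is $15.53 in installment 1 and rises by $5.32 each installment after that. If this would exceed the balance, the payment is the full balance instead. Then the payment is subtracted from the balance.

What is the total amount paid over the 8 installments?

Installment 1: opening $203.80; interest $4.69 → $208.49; payment $15.53; balance $192.96
Installment 2: opening $192.96; interest $4.44 → $197.40; payment $20.85; balance $176.55
Installment 3: opening $176.55; interest $4.06 → $180.61; payment $26.17; balance $154.44
Installment 4: opening $154.44; interest $3.55 → $157.99; payment $31.49; balance $126.50
Installment 5: opening $126.50; interest $2.91 → $129.41; payment $36.81; balance $92.60
Installment 6: opening $92.60; interest $2.13 → $94.73; payment $42.13; balance $52.60
Installment 7: opening $52.60; interest $1.21 → $53.81; payment $47.45; balance $6.36
Installment 8: opening $6.36; interest $0.15 → $6.51; payment $6.51; balance $0.00
Total paid: $226.94

$226.94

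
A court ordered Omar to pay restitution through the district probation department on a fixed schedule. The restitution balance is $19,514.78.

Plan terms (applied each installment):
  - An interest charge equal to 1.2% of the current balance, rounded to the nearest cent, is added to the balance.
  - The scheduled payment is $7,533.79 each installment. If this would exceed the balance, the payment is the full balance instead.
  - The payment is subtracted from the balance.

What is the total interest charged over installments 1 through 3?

Installment 1: $19,514.78 +$234.18 interest = $19,748.96; pay $7,533.79 → $12,215.17
Installment 2: $12,215.17 +$146.58 interest = $12,361.75; pay $7,533.79 → $4,827.96
Installment 3: $4,827.96 +$57.94 interest = $4,885.90; pay $4,885.90 → $0.00
Total interest: $234.18 + $146.58 + $57.94 = $438.70

$438.70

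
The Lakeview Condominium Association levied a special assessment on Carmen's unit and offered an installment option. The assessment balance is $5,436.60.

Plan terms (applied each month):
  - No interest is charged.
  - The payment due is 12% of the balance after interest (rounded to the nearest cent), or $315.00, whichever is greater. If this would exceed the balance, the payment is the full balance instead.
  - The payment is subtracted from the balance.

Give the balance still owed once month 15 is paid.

$0.00

# | Opening | Payment | End bal
1 | $5,436.60 | $652.39 | $4,784.21
2 | $4,784.21 | $574.11 | $4,210.10
3 | $4,210.10 | $505.21 | $3,704.89
4 | $3,704.89 | $444.59 | $3,260.30
5 | $3,260.30 | $391.24 | $2,869.06
6 | $2,869.06 | $344.29 | $2,524.77
7 | $2,524.77 | $315.00 | $2,209.77
8 | $2,209.77 | $315.00 | $1,894.77
9 | $1,894.77 | $315.00 | $1,579.77
10 | $1,579.77 | $315.00 | $1,264.77
11 | $1,264.77 | $315.00 | $949.77
12 | $949.77 | $315.00 | $634.77
13 | $634.77 | $315.00 | $319.77
14 | $319.77 | $315.00 | $4.77
15 | $4.77 | $4.77 | $0.00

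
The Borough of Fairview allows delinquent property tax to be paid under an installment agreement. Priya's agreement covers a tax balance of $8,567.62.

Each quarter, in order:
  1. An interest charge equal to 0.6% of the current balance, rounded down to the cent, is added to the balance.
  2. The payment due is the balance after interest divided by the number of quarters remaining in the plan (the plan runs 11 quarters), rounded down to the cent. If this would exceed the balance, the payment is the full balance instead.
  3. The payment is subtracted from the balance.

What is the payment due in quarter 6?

$807.34

Quarter 1: opening $8,567.62; interest $51.40 → $8,619.02; payment $783.54; balance $7,835.48
Quarter 2: opening $7,835.48; interest $47.01 → $7,882.49; payment $788.24; balance $7,094.25
Quarter 3: opening $7,094.25; interest $42.56 → $7,136.81; payment $792.97; balance $6,343.84
Quarter 4: opening $6,343.84; interest $38.06 → $6,381.90; payment $797.73; balance $5,584.17
Quarter 5: opening $5,584.17; interest $33.50 → $5,617.67; payment $802.52; balance $4,815.15
Quarter 6: opening $4,815.15; interest $28.89 → $4,844.04; payment $807.34; balance $4,036.70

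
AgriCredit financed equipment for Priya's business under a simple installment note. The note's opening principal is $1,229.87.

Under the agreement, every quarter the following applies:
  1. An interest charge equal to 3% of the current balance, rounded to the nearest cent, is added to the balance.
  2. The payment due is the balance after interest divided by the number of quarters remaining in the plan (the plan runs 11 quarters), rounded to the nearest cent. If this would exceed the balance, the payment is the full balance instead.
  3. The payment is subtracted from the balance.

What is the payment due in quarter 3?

# | Opening | Interest | Payment | End bal
1 | $1,229.87 | $36.90 | $115.16 | $1,151.61
2 | $1,151.61 | $34.55 | $118.62 | $1,067.54
3 | $1,067.54 | $32.03 | $122.17 | $977.40

$122.17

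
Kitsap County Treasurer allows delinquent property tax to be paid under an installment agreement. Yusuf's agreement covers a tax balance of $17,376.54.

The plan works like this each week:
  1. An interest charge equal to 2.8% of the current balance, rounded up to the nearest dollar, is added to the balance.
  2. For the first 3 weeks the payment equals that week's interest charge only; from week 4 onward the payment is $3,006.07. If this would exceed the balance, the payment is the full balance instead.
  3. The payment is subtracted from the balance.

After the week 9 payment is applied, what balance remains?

Week 1: opening $17,376.54; interest $487.00 → $17,863.54; payment $487.00; balance $17,376.54
Week 2: opening $17,376.54; interest $487.00 → $17,863.54; payment $487.00; balance $17,376.54
Week 3: opening $17,376.54; interest $487.00 → $17,863.54; payment $487.00; balance $17,376.54
Week 4: opening $17,376.54; interest $487.00 → $17,863.54; payment $3,006.07; balance $14,857.47
Week 5: opening $14,857.47; interest $417.00 → $15,274.47; payment $3,006.07; balance $12,268.40
Week 6: opening $12,268.40; interest $344.00 → $12,612.40; payment $3,006.07; balance $9,606.33
Week 7: opening $9,606.33; interest $269.00 → $9,875.33; payment $3,006.07; balance $6,869.26
Week 8: opening $6,869.26; interest $193.00 → $7,062.26; payment $3,006.07; balance $4,056.19
Week 9: opening $4,056.19; interest $114.00 → $4,170.19; payment $3,006.07; balance $1,164.12

$1,164.12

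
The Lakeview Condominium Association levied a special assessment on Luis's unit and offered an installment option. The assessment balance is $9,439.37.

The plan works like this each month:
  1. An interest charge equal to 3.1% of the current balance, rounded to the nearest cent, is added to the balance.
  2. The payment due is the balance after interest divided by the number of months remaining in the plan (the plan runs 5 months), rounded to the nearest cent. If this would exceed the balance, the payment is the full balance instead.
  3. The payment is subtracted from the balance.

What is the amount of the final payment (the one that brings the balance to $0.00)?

$2,199.21

Month 1: $9,439.37 +$292.62 interest = $9,731.99; pay $1,946.40 → $7,785.59
Month 2: $7,785.59 +$241.35 interest = $8,026.94; pay $2,006.74 → $6,020.20
Month 3: $6,020.20 +$186.63 interest = $6,206.83; pay $2,068.94 → $4,137.89
Month 4: $4,137.89 +$128.27 interest = $4,266.16; pay $2,133.08 → $2,133.08
Month 5: $2,133.08 +$66.13 interest = $2,199.21; pay $2,199.21 → $0.00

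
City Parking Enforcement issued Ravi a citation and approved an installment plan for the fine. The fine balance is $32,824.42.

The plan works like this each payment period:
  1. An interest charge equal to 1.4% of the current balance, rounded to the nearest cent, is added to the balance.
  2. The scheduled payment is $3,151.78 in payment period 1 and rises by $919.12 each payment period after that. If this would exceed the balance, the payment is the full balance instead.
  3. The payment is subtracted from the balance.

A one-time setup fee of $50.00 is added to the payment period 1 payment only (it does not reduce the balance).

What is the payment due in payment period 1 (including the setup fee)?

Payment period 1: $32,824.42 +$459.54 interest = $33,283.96; pay $3,151.78 (+ $50.00 fee) → $30,132.18

$3,201.78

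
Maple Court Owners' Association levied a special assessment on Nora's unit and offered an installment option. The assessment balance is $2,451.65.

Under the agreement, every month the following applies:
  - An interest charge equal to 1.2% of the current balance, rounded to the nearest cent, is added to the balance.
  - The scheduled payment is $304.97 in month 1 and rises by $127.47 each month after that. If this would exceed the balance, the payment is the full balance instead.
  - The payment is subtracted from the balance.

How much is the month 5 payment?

Month 1: $2,451.65 +$29.42 interest = $2,481.07; pay $304.97 → $2,176.10
Month 2: $2,176.10 +$26.11 interest = $2,202.21; pay $432.44 → $1,769.77
Month 3: $1,769.77 +$21.24 interest = $1,791.01; pay $559.91 → $1,231.10
Month 4: $1,231.10 +$14.77 interest = $1,245.87; pay $687.38 → $558.49
Month 5: $558.49 +$6.70 interest = $565.19; pay $565.19 → $0.00

$565.19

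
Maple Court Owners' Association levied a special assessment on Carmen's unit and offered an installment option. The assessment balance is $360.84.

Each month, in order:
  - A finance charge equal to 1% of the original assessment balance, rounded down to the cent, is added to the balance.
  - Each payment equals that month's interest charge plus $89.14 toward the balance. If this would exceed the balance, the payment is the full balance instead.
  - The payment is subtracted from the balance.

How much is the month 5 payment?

$7.88

Month 1: opening $360.84; interest $3.60 → $364.44; payment $92.74; balance $271.70
Month 2: opening $271.70; interest $3.60 → $275.30; payment $92.74; balance $182.56
Month 3: opening $182.56; interest $3.60 → $186.16; payment $92.74; balance $93.42
Month 4: opening $93.42; interest $3.60 → $97.02; payment $92.74; balance $4.28
Month 5: opening $4.28; interest $3.60 → $7.88; payment $7.88; balance $0.00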